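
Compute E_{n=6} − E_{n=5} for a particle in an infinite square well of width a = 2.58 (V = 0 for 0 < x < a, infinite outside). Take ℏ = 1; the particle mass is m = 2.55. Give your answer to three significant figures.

ΔE = 3.20

E_n = n²π²ℏ²/(2ma²), so ΔE = (6² − 5²) π²ℏ²/(2ma²).
ΔE = 11 × π² / (2 × 2.55 × 2.58²) = 3.198.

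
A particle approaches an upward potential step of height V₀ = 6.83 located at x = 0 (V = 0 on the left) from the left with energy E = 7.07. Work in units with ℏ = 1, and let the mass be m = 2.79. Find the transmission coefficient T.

On each side the TISE gives plane waves with k = √(2m(E − V))/ℏ: k₁ = √(2·2.79·7.07) = 6.281, k₂ = √(2·2.79·0.24) = 1.157.
Continuity of ψ and ψ′ at the step yields the reflection amplitude r = (k₁ − k₂)/(k₁ + k₂) = 0.6888; thus R = |r|² = 0.4745, T = 0.5255.

T = 0.526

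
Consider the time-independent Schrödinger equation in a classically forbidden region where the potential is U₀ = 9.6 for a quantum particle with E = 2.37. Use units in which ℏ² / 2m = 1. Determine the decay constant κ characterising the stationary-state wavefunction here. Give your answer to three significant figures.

Since E < U₀ the TISE in this region is ψ'' = κ²ψ with κ = √(2m(U₀ − E))/ℏ.
κ = √(2 × 0.5 × 7.23) = 2.689.

κ = 2.69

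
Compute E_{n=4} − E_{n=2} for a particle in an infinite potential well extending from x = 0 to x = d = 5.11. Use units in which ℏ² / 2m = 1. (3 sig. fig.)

E_n = n²π²ℏ²/(2md²), so ΔE = (4² − 2²) π²ℏ²/(2md²).
ΔE = 12 × π² / (2 × 0.5 × 5.11²) = 4.536.

ΔE = 4.54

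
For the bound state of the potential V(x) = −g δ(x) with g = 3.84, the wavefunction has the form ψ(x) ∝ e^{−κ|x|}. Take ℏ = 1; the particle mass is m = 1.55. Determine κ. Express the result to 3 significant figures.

κ = 5.95

Integrating the TISE across x = 0 gives the cusp condition ψ'(0⁺) − ψ'(0⁻) = −(2mg/ℏ²)ψ(0).
With ψ ∝ e^{−κ|x|} this yields −2κ = −2mg/ℏ², so κ = mg/ℏ² = 5.952.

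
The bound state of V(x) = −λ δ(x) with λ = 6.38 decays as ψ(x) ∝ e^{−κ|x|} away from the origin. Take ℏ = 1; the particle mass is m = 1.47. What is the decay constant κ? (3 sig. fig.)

κ = 9.38

Integrate −(ℏ²/2m)ψ'' − λδ(x)ψ = Eψ from −ε to +ε: the ψ'' term gives ψ'(0⁺) − ψ'(0⁻) and the δ term gives −(2mλ/ℏ²)ψ(0).
With ψ ∝ e^{−κ|x|} this yields −2κ = −2mλ/ℏ², so κ = mλ/ℏ² = 9.379.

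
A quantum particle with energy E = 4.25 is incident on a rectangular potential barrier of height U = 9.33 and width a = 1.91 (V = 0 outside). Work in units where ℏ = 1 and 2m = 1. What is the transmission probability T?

T = 0.000723

E < U: inside the barrier ψ ∝ e^{±κx} with κ = √(2m(U − E))/ℏ = 2.254.
κa = 4.305, sinh(κa) = 37.02.
Matching ψ, ψ′ at both faces gives T = [1 + U² sinh²(κa) / (4E(U − E))]⁻¹ = 1/1383 = 0.000723.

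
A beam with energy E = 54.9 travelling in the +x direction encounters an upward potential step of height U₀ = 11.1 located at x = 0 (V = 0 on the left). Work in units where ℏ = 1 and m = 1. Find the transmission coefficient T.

The wavenumbers are k₁ = √(2mE)/ℏ = 10.48 on the left and k₂ = √(2m(E − U₀))/ℏ = 9.359 on the right.
Matching ψ and ψ′ at x = 0 gives r = (k₁ − k₂)/(k₁ + k₂), so R = r² = 0.003182 and T = 1 − R = 0.9968.

T = 0.997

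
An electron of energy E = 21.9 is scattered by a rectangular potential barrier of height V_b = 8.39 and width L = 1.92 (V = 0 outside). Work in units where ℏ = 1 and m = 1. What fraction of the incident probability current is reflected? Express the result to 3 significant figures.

R = 0.0163

Above the barrier the interior wavenumber is k₂ = √(2m(E − V_b))/ℏ = 5.198, giving phase k₂L = 9.980.
T = [1 + V_b² sin²(k₂L) / (4E(E − V_b))]⁻¹ = 1/1.017 = 0.984.
R = 1 − T = 0.0163.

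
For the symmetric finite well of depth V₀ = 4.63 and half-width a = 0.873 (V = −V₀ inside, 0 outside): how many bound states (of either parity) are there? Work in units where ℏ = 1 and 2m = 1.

N = 2

The dimensionless depth is z₀ = a√(2mV₀)/ℏ = 0.873 × √(4.630) = 1.878.
The even/odd transcendental equations gain one root per π/2 in z₀, giving N = 1 + ⌊2z₀/π⌋ = 1 + ⌊1.196⌋ = 2.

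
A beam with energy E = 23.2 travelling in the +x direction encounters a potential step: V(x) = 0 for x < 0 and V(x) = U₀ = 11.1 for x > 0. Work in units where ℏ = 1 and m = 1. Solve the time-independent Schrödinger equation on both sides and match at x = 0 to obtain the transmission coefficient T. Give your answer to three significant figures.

The wavenumbers are k₁ = √(2mE)/ℏ = 6.812 on the left and k₂ = √(2m(E − U₀))/ℏ = 4.919 on the right.
Matching ψ and ψ′ at x = 0 gives r = (k₁ − k₂)/(k₁ + k₂), so R = r² = 0.02602 and T = 1 − R = 0.9740.

T = 0.974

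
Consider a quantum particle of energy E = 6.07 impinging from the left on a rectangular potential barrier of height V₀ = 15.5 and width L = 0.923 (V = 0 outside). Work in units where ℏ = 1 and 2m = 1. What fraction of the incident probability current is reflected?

E < V₀: inside the barrier ψ ∝ e^{±κx} with κ = √(2m(V₀ − E))/ℏ = 3.071.
κL = 2.834, sinh(κL) = 8.481.
Matching ψ, ψ′ at both faces gives T = [1 + V₀² sinh²(κL) / (4E(V₀ − E))]⁻¹ = 1/76.47 = 0.0131.
R = 1 − T = 0.987.

R = 0.987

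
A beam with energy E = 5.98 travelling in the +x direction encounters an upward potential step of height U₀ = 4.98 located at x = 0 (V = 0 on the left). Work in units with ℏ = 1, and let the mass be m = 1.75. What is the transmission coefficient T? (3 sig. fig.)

On each side the TISE gives plane waves with k = √(2m(E − V))/ℏ: k₁ = √(2·1.75·5.98) = 4.575, k₂ = √(2·1.75·1) = 1.871.
Matching ψ and ψ′ at x = 0 gives r = (k₁ − k₂)/(k₁ + k₂), so R = r² = 0.1760 and T = 1 − R = 0.8240.

T = 0.824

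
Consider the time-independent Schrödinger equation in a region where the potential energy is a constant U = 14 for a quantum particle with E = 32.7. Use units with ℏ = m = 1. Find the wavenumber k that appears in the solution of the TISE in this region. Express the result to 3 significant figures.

k = 6.12

With E > U the solution is oscillatory, ψ ∝ e^{±ikx} with k = √(2m(E − U))/ℏ.
k = √(2 × 1 × 18.7) = 6.116.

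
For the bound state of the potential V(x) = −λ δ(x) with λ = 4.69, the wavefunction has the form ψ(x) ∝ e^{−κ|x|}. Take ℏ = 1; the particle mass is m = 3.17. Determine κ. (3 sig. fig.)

Integrating the TISE across x = 0 gives the cusp condition ψ'(0⁺) − ψ'(0⁻) = −(2mλ/ℏ²)ψ(0).
With ψ ∝ e^{−κ|x|} this yields −2κ = −2mλ/ℏ², so κ = mλ/ℏ² = 14.87.

κ = 14.9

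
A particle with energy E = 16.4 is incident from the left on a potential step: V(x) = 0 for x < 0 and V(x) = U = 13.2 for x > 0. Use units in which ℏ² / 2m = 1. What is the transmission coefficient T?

T = 0.850

On each side the TISE gives plane waves with k = √(2m(E − V))/ℏ: k₁ = √(2·½·16.4) = 4.050, k₂ = √(2·½·3.2) = 1.789.
Matching ψ and ψ′ at x = 0 gives r = (k₁ − k₂)/(k₁ + k₂), so R = r² = 0.1499 and T = 1 − R = 0.8501.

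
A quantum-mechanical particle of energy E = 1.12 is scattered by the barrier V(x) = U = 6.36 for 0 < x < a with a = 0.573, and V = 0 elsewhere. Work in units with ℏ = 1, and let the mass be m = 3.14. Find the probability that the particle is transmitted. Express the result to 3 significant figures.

T = 0.00324

Since E < U the interior solution is evanescent with decay constant κ = √(2m(U − E))/ℏ = 5.736.
κa = 3.287, sinh(κa) = 13.36.
Matching ψ, ψ′ at both faces gives T = [1 + U² sinh²(κa) / (4E(U − E))]⁻¹ = 1/308.7 = 0.00324.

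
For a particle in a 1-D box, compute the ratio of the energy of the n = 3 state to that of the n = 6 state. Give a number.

0.25

Since E_n ∝ n², the ratio is (3/6)² = 0.25.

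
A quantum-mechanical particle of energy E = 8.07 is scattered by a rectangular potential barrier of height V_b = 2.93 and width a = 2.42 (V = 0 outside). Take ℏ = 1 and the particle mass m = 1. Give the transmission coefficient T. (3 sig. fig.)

T = 0.951

Above the barrier the interior wavenumber is k₂ = √(2m(E − V_b))/ℏ = 3.206, giving phase k₂a = 7.759.
T = [1 + V_b² sin²(k₂a) / (4E(E − V_b))]⁻¹ = 1/1.051 = 0.951.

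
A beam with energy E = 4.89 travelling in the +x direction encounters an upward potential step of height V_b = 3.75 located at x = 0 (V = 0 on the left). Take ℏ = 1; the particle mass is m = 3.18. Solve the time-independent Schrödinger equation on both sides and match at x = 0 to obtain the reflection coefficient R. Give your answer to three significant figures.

On each side the TISE gives plane waves with k = √(2m(E − V))/ℏ: k₁ = √(2·3.18·4.89) = 5.577, k₂ = √(2·3.18·1.14) = 2.693.
Matching ψ and ψ′ at x = 0 gives r = (k₁ − k₂)/(k₁ + k₂), so R = r² = 0.1216 and T = 1 − R = 0.8784.

R = 0.122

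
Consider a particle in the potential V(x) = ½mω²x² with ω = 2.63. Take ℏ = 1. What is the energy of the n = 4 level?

The oscillator eigenvalues are E_n = ℏω(n + ½), so E_4 = 2.63 × 4.5 = 11.84.

E = 11.8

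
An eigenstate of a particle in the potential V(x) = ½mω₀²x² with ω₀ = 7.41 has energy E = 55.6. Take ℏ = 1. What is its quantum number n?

n = 7

Invert E_n = (n + ½)ℏω₀: n = E/ℏω₀ − ½ = 7.003, so n = 7.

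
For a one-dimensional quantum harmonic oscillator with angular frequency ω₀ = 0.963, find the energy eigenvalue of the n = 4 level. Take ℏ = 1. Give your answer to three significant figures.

The oscillator eigenvalues are E_n = ℏω₀(n + ½), so E_4 = 0.963 × 4.5 = 4.334.

E = 4.33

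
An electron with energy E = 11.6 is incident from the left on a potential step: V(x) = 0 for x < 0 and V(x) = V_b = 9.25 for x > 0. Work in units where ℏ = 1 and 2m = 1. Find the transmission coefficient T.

On each side the TISE gives plane waves with k = √(2m(E − V))/ℏ: k₁ = √(2·½·11.6) = 3.406, k₂ = √(2·½·2.35) = 1.533.
Continuity of ψ and ψ′ at the step yields the reflection amplitude r = (k₁ − k₂)/(k₁ + k₂) = 0.3792; thus R = |r|² = 0.1438, T = 0.8562.

T = 0.856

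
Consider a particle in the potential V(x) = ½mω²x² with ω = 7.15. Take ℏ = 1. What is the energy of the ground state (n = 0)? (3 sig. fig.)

Using E_n = (n + ½)ℏω: E_0 = 0.5 × 7.15 = 3.575.

E = 3.58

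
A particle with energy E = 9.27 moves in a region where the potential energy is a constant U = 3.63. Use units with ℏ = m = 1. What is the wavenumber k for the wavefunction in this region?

k = 3.36

With E > U the solution is oscillatory, ψ ∝ e^{±ikx} with k = √(2m(E − U))/ℏ.
k = √(2 × 1 × 5.64) = 3.359.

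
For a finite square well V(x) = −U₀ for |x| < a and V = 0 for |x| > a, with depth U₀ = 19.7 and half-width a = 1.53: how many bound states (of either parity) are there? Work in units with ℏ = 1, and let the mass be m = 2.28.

The dimensionless depth is z₀ = a√(2mU₀)/ℏ = 1.53 × √(89.83) = 14.50.
The even/odd transcendental equations gain one root per π/2 in z₀, giving N = 1 + ⌊2z₀/π⌋ = 1 + ⌊9.232⌋ = 10.

N = 10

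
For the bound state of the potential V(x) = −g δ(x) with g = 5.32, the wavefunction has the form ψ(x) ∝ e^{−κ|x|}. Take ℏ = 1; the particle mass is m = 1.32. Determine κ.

Integrate −(ℏ²/2m)ψ'' − gδ(x)ψ = Eψ from −ε to +ε: the ψ'' term gives ψ'(0⁺) − ψ'(0⁻) and the δ term gives −(2mg/ℏ²)ψ(0).
With ψ ∝ e^{−κ|x|} this yields −2κ = −2mg/ℏ², so κ = mg/ℏ² = 7.022.

κ = 7.02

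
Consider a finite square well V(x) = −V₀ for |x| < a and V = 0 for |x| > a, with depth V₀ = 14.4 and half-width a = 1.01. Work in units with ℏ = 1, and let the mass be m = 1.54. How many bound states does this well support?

Define the well-strength parameter z₀ = (a/ℏ)√(2mV₀) = 1.01 × √(2·1.54·14.4) = 6.726.
The even/odd transcendental equations gain one root per π/2 in z₀, giving N = 1 + ⌊2z₀/π⌋ = 1 + ⌊4.282⌋ = 5.

N = 5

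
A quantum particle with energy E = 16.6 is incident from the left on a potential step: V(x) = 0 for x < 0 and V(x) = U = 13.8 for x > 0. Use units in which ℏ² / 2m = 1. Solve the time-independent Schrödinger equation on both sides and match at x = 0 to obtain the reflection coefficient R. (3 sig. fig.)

R = 0.175

The wavenumbers are k₁ = √(2mE)/ℏ = 4.074 on the left and k₂ = √(2m(E − U))/ℏ = 1.673 on the right.
Matching ψ and ψ′ at x = 0 gives r = (k₁ − k₂)/(k₁ + k₂), so R = r² = 0.1745 and T = 1 − R = 0.8255.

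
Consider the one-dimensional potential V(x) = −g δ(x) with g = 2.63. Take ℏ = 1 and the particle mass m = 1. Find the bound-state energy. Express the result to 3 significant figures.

For x ≠ 0 the bound state is ψ ∝ e^{−κ|x|}; integrating the TISE across the delta gives the cusp condition 2κ = 2mg/ℏ², so κ = 2.630.
Then E = −ℏ²κ²/(2m) = −mg²/(2ℏ²) = -3.458.

E = -3.46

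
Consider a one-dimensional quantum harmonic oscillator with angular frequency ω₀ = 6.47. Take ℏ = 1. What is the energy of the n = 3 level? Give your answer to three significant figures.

The oscillator eigenvalues are E_n = ℏω₀(n + ½), so E_3 = 6.47 × 3.5 = 22.65.

E = 22.6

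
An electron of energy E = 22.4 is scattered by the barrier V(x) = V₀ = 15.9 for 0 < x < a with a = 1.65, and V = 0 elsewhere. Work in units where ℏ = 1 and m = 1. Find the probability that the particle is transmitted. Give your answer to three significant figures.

E > V₀: inside the barrier k₂ = √(2m(E − V₀))/ℏ = 3.606, k₂a = 5.949.
Matching at both interfaces gives T⁻¹ = 1 + V₀² sin²(k₂a) / [4E(E − V₀)] = 1.047, hence T = 0.955.

T = 0.955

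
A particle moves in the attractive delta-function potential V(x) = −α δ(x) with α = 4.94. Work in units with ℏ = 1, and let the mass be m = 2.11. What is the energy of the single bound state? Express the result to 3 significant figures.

For x ≠ 0 the bound state is ψ ∝ e^{−κ|x|}; integrating the TISE across the delta gives the cusp condition 2κ = 2mα/ℏ², so κ = 10.42.
Then E = −ℏ²κ²/(2m) = −mα²/(2ℏ²) = -25.75.

E = -25.7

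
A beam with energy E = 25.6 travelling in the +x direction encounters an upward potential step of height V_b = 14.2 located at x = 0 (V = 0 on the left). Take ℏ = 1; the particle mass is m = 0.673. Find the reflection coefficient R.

R = 0.0398

On each side the TISE gives plane waves with k = √(2m(E − V))/ℏ: k₁ = √(2·0.673·25.6) = 5.870, k₂ = √(2·0.673·11.4) = 3.917.
Continuity of ψ and ψ′ at the step yields the reflection amplitude r = (k₁ − k₂)/(k₁ + k₂) = 0.1995; thus R = |r|² = 0.03981, T = 0.9602.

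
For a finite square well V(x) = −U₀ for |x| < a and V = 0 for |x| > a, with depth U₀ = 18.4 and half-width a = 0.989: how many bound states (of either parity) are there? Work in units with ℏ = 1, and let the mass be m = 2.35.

N = 6

The dimensionless depth is z₀ = a√(2mU₀)/ℏ = 0.989 × √(86.48) = 9.197.
A new bound state (alternating even/odd) appears each time z₀ passes a multiple of π/2, so N = ⌊2z₀/π⌋ + 1 = ⌊5.855⌋ + 1 = 6.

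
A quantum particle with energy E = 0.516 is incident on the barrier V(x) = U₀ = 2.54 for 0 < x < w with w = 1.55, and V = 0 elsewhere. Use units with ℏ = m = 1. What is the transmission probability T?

Since E < U₀ the interior solution is evanescent with decay constant κ = √(2m(U₀ − E))/ℏ = 2.012.
κw = 3.119, sinh(κw) = 11.28.
Matching ψ, ψ′ at both faces gives T = [1 + U₀² sinh²(κw) / (4E(U₀ − E))]⁻¹ = 1/197.7 = 0.00506.

T = 0.00506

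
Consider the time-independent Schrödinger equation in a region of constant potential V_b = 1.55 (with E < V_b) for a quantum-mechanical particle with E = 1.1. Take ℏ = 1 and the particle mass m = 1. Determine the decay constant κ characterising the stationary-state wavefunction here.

κ = 0.949

Since E < V_b the TISE in this region is ψ'' = κ²ψ with κ = √(2m(V_b − E))/ℏ.
κ = √(2 × 1 × 0.45) = 0.9487.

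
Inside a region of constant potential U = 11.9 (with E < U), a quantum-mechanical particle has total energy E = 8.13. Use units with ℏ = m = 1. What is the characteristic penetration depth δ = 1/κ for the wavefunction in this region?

Since E < U the TISE in this region is ψ'' = κ²ψ with κ = √(2m(U − E))/ℏ.
κ = √(2 × 1 × 3.77) = 2.746. The penetration depth is δ = 1/κ = 0.364.

δ = 0.364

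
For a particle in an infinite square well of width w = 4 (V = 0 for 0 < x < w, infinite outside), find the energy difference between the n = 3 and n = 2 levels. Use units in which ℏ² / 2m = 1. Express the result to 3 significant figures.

E_n = n²π²ℏ²/(2mw²), so ΔE = (3² − 2²) π²ℏ²/(2mw²).
ΔE = 5 × π² / (2 × 0.5 × 4²) = 3.084.

ΔE = 3.08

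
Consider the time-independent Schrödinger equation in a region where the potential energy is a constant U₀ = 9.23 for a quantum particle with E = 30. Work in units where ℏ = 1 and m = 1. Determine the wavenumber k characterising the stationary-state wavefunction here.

With E > U₀ the solution is oscillatory, ψ ∝ e^{±ikx} with k = √(2m(E − U₀))/ℏ.
k = √(2 × 1 × 20.77) = 6.445.

k = 6.45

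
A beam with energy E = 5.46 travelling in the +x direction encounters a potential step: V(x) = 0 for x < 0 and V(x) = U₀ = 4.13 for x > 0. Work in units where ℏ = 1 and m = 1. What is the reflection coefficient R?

R = 0.115

The wavenumbers are k₁ = √(2mE)/ℏ = 3.305 on the left and k₂ = √(2m(E − U₀))/ℏ = 1.631 on the right.
Matching ψ and ψ′ at x = 0 gives r = (k₁ − k₂)/(k₁ + k₂), so R = r² = 0.1150 and T = 1 − R = 0.8850.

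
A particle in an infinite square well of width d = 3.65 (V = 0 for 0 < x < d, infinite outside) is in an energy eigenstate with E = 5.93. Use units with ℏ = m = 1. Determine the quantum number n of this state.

n = 4

From E_n = n²π²ℏ²/(2md²) invert to n = √(2md²E)/(πℏ).
n = (3.65/π) × √(2 × 1 × 5.93) = 4.001 → n = 4.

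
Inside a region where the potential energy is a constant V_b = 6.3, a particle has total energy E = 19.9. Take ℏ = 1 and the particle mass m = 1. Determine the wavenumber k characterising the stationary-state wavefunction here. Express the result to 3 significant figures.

k = 5.22

With E > V_b the solution is oscillatory, ψ ∝ e^{±ikx} with k = √(2m(E − V_b))/ℏ.
k = √(2 × 1 × 13.6) = 5.215.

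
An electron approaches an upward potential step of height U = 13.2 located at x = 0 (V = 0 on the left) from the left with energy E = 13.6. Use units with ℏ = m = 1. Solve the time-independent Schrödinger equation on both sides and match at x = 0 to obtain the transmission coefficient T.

The wavenumbers are k₁ = √(2mE)/ℏ = 5.215 on the left and k₂ = √(2m(E − U))/ℏ = 0.8944 on the right.
Continuity of ψ and ψ′ at the step yields the reflection amplitude r = (k₁ − k₂)/(k₁ + k₂) = 0.7072; thus R = |r|² = 0.5002, T = 0.4998.

T = 0.500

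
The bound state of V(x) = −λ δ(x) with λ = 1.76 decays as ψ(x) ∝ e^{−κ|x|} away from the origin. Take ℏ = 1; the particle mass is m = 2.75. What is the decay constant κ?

κ = 4.84

Integrating the TISE across x = 0 gives the cusp condition ψ'(0⁺) − ψ'(0⁻) = −(2mλ/ℏ²)ψ(0).
With ψ ∝ e^{−κ|x|} this yields −2κ = −2mλ/ℏ², so κ = mλ/ℏ² = 4.840.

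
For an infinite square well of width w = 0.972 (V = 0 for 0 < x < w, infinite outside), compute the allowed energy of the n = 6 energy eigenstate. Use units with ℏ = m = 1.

The infinite-well eigenfunctions ψ_n = √(2/w) sin(nπx/w) vanish at both walls, giving E_n = n²π²ℏ²/(2mw²).
E_6 = 6² × π² / (2 × 1 × 0.972²) = 188.0.

E = 188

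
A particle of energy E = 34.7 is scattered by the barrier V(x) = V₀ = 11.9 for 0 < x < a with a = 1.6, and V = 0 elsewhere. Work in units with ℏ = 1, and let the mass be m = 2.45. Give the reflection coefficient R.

R = 0.0375

E > V₀: inside the barrier k₂ = √(2m(E − V₀))/ℏ = 10.57, k₂a = 16.91.
Matching at both interfaces gives T⁻¹ = 1 + V₀² sin²(k₂a) / [4E(E − V₀)] = 1.039, hence T = 0.962.
R = 1 − T = 0.0375.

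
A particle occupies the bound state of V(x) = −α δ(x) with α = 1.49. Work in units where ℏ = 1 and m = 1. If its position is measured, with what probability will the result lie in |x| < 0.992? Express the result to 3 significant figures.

P = 0.948

The normalised bound state is ψ = √κ e^{−κ|x|} with κ = mα/ℏ² = 1.490.
P(|x| < d) = ∫_{−d}^{d} κ e^{−2κ|x|} dx = 1 − e^{−2κd} = 1 − e^{−2.956} = 0.9480.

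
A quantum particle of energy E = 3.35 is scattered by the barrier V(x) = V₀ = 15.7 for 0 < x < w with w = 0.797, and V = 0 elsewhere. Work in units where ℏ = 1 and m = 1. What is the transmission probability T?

T = 0.000974

E < V₀: inside the barrier ψ ∝ e^{±κx} with κ = √(2m(V₀ − E))/ℏ = 4.970.
κw = 3.961, sinh(κw) = 26.25.
Matching ψ, ψ′ at both faces gives T = [1 + V₀² sinh²(κw) / (4E(V₀ − E))]⁻¹ = 1/1027 = 0.000974.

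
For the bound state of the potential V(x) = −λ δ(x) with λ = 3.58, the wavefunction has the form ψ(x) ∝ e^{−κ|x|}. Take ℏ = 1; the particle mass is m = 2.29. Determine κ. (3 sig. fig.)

κ = 8.20

Integrate −(ℏ²/2m)ψ'' − λδ(x)ψ = Eψ from −ε to +ε: the ψ'' term gives ψ'(0⁺) − ψ'(0⁻) and the δ term gives −(2mλ/ℏ²)ψ(0).
With ψ ∝ e^{−κ|x|} this yields −2κ = −2mλ/ℏ², so κ = mλ/ℏ² = 8.198.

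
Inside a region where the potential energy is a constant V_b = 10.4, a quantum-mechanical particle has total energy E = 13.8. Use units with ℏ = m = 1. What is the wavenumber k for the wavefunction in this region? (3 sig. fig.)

With E > V_b the solution is oscillatory, ψ ∝ e^{±ikx} with k = √(2m(E − V_b))/ℏ.
k = √(2 × 1 × 3.4) = 2.608.

k = 2.61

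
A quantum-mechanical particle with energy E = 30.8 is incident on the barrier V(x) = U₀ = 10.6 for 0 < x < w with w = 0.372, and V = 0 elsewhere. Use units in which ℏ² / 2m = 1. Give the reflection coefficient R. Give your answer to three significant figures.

R = 0.0428

Above the barrier the interior wavenumber is k₂ = √(2m(E − U₀))/ℏ = 4.494, giving phase k₂w = 1.672.
Matching at both interfaces gives T⁻¹ = 1 + U₀² sin²(k₂w) / [4E(E − U₀)] = 1.045, hence T = 0.957.
R = 1 − T = 0.0428.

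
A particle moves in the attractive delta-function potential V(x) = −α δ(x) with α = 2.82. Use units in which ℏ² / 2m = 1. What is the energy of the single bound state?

For x ≠ 0 the bound state is ψ ∝ e^{−κ|x|}; integrating the TISE across the delta gives the cusp condition 2κ = 2mα/ℏ², so κ = 1.410.
Then E = −ℏ²κ²/(2m) = −mα²/(2ℏ²) = -1.988.

E = -1.99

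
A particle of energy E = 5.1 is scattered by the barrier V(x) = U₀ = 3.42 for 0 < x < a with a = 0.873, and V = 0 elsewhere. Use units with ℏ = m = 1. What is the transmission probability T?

Above the barrier the interior wavenumber is k₂ = √(2m(E − U₀))/ℏ = 1.833, giving phase k₂a = 1.600.
T = [1 + U₀² sin²(k₂a) / (4E(E − U₀))]⁻¹ = 1/1.341 = 0.746.

T = 0.746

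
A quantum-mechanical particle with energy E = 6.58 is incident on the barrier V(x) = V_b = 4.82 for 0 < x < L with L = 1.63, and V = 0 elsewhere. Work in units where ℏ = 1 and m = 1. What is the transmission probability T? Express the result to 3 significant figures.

Above the barrier the interior wavenumber is k₂ = √(2m(E − V_b))/ℏ = 1.876, giving phase k₂L = 3.058.
Matching at both interfaces gives T⁻¹ = 1 + V_b² sin²(k₂L) / [4E(E − V_b)] = 1.003, hence T = 0.997.

T = 0.997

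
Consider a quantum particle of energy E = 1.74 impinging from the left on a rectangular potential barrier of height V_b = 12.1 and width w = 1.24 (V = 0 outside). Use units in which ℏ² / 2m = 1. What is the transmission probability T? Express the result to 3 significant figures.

T = 0.000673

Since E < V_b the interior solution is evanescent with decay constant κ = √(2m(V_b − E))/ℏ = 3.219.
κw = 3.991, sinh(κw) = 27.05.
The exact tunnelling result is T⁻¹ = 1 + V_b² sinh²(κw) / [4E(V_b − E)] = 1487, so T = 0.000673.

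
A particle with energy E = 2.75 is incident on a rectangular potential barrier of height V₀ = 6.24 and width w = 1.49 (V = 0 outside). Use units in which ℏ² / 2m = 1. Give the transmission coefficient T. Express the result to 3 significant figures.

T = 0.0150

E < V₀: inside the barrier ψ ∝ e^{±κx} with κ = √(2m(V₀ − E))/ℏ = 1.868.
κw = 2.784, sinh(κw) = 8.057.
Matching ψ, ψ′ at both faces gives T = [1 + V₀² sinh²(κw) / (4E(V₀ − E))]⁻¹ = 1/66.85 = 0.0150.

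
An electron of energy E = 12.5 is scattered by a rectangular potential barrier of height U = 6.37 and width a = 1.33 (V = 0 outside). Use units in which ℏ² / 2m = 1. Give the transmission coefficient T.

E > U: inside the barrier k₂ = √(2m(E − U))/ℏ = 2.476, k₂a = 3.293.
T = [1 + U² sin²(k₂a) / (4E(E − U))]⁻¹ = 1/1.003 = 0.997.

T = 0.997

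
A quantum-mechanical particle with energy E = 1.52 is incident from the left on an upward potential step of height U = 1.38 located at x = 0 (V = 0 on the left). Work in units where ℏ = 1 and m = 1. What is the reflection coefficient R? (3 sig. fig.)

R = 0.286

On each side the TISE gives plane waves with k = √(2m(E − V))/ℏ: k₁ = √(2·1·1.52) = 1.744, k₂ = √(2·1·0.14) = 0.5292.
Matching ψ and ψ′ at x = 0 gives r = (k₁ − k₂)/(k₁ + k₂), so R = r² = 0.2855 and T = 1 − R = 0.7145.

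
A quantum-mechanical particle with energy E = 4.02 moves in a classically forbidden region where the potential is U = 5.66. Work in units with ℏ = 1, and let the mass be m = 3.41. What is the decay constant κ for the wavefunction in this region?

κ = 3.34

Since E < U the TISE in this region is ψ'' = κ²ψ with κ = √(2m(U − E))/ℏ.
κ = √(2 × 3.41 × 1.64) = 3.344.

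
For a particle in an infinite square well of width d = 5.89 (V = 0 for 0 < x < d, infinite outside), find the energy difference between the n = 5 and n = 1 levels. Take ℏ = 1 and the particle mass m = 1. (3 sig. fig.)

ΔE = 3.41

E_n = n²π²ℏ²/(2md²), so ΔE = (5² − 1²) π²ℏ²/(2md²).
ΔE = 24 × π² / (2 × 1 × 5.89²) = 3.414.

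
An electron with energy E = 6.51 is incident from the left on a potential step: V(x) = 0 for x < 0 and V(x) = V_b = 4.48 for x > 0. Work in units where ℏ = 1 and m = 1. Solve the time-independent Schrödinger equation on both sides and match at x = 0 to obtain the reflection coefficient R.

On each side the TISE gives plane waves with k = √(2m(E − V))/ℏ: k₁ = √(2·1·6.51) = 3.608, k₂ = √(2·1·2.03) = 2.015.
Continuity of ψ and ψ′ at the step yields the reflection amplitude r = (k₁ − k₂)/(k₁ + k₂) = 0.2834; thus R = |r|² = 0.08029, T = 0.9197.

R = 0.0803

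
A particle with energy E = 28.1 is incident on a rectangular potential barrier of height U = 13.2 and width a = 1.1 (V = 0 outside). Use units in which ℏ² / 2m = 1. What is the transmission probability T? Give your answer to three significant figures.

E > U: inside the barrier k₂ = √(2m(E − U))/ℏ = 3.860, k₂a = 4.246.
Matching at both interfaces gives T⁻¹ = 1 + U² sin²(k₂a) / [4E(E − U)] = 1.083, hence T = 0.923.

T = 0.923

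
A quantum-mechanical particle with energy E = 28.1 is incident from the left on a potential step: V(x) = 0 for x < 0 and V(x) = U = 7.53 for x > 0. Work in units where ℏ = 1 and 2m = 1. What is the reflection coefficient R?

On each side the TISE gives plane waves with k = √(2m(E − V))/ℏ: k₁ = √(2·½·28.1) = 5.301, k₂ = √(2·½·20.57) = 4.535.
Continuity of ψ and ψ′ at the step yields the reflection amplitude r = (k₁ − k₂)/(k₁ + k₂) = 0.07783; thus R = |r|² = 0.006057, T = 0.9939.

R = 0.00606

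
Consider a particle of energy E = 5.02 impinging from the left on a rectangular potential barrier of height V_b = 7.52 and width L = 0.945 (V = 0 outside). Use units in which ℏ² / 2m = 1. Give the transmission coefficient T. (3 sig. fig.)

T = 0.166

E < V_b: inside the barrier ψ ∝ e^{±κx} with κ = √(2m(V_b − E))/ℏ = 1.581.
κL = 1.494, sinh(κL) = 2.116.
Matching ψ, ψ′ at both faces gives T = [1 + V_b² sinh²(κL) / (4E(V_b − E))]⁻¹ = 1/6.042 = 0.166.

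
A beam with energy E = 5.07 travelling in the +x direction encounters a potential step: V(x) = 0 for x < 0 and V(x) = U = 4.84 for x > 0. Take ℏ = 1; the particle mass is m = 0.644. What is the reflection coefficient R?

The wavenumbers are k₁ = √(2mE)/ℏ = 2.555 on the left and k₂ = √(2m(E − U))/ℏ = 0.5443 on the right.
Matching ψ and ψ′ at x = 0 gives r = (k₁ − k₂)/(k₁ + k₂), so R = r² = 0.4210 and T = 1 − R = 0.5790.

R = 0.421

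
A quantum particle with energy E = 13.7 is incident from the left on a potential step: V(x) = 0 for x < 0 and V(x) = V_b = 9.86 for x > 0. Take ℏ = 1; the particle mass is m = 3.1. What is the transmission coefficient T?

T = 0.905

The wavenumbers are k₁ = √(2mE)/ℏ = 9.216 on the left and k₂ = √(2m(E − V_b))/ℏ = 4.879 on the right.
Matching ψ and ψ′ at x = 0 gives r = (k₁ − k₂)/(k₁ + k₂), so R = r² = 0.09467 and T = 1 − R = 0.9053.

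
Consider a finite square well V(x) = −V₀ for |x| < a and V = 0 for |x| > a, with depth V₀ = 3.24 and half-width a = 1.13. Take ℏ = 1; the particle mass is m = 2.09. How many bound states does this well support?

N = 3

Define the well-strength parameter z₀ = (a/ℏ)√(2mV₀) = 1.13 × √(2·2.09·3.24) = 4.159.
A new bound state (alternating even/odd) appears each time z₀ passes a multiple of π/2, so N = ⌊2z₀/π⌋ + 1 = ⌊2.647⌋ + 1 = 3.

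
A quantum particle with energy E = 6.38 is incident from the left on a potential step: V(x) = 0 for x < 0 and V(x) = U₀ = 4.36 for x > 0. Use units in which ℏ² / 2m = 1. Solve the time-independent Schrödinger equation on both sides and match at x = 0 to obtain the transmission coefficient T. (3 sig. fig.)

T = 0.922

On each side the TISE gives plane waves with k = √(2m(E − V))/ℏ: k₁ = √(2·½·6.38) = 2.526, k₂ = √(2·½·2.02) = 1.421.
Matching ψ and ψ′ at x = 0 gives r = (k₁ − k₂)/(k₁ + k₂), so R = r² = 0.07832 and T = 1 − R = 0.9217.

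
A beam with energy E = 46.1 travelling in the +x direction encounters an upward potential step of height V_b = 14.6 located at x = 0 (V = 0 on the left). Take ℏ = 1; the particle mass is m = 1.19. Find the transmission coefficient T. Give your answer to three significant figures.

On each side the TISE gives plane waves with k = √(2m(E − V))/ℏ: k₁ = √(2·1.19·46.1) = 10.47, k₂ = √(2·1.19·31.5) = 8.659.
Matching ψ and ψ′ at x = 0 gives r = (k₁ − k₂)/(k₁ + k₂), so R = r² = 0.009010 and T = 1 − R = 0.9910.

T = 0.991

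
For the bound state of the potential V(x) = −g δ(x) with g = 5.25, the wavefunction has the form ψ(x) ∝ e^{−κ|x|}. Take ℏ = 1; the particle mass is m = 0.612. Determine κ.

Integrating the TISE across x = 0 gives the cusp condition ψ'(0⁺) − ψ'(0⁻) = −(2mg/ℏ²)ψ(0).
With ψ ∝ e^{−κ|x|} this yields −2κ = −2mg/ℏ², so κ = mg/ℏ² = 3.213.

κ = 3.21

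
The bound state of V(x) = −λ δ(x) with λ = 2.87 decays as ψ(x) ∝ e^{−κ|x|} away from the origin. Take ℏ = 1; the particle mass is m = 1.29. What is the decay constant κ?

κ = 3.70

Integrating the TISE across x = 0 gives the cusp condition ψ'(0⁺) − ψ'(0⁻) = −(2mλ/ℏ²)ψ(0).
With ψ ∝ e^{−κ|x|} this yields −2κ = −2mλ/ℏ², so κ = mλ/ℏ² = 3.702.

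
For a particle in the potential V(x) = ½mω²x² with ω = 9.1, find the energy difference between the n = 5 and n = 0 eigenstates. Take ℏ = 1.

E_n = ℏω(n + ½), so ΔE = (5 − 0) ℏω = 5 × 9.1 = 45.50.

ΔE = 45.5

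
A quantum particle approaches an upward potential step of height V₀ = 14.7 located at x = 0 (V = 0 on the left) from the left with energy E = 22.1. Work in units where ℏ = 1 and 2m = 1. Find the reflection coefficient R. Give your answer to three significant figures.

R = 0.0712

On each side the TISE gives plane waves with k = √(2m(E − V))/ℏ: k₁ = √(2·½·22.1) = 4.701, k₂ = √(2·½·7.4) = 2.720.
Continuity of ψ and ψ′ at the step yields the reflection amplitude r = (k₁ − k₂)/(k₁ + k₂) = 0.2669; thus R = |r|² = 0.07124, T = 0.9288.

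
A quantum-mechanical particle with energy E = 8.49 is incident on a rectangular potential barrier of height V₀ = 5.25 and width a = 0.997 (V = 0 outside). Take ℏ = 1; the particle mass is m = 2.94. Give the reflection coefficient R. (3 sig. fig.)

R = 0.180

E > V₀: inside the barrier k₂ = √(2m(E − V₀))/ℏ = 4.365, k₂a = 4.352.
T = [1 + V₀² sin²(k₂a) / (4E(E − V₀))]⁻¹ = 1/1.219 = 0.820.
R = 1 − T = 0.180.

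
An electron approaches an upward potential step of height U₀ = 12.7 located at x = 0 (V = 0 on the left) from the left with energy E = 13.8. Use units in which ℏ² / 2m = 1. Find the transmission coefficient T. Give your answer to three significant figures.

The wavenumbers are k₁ = √(2mE)/ℏ = 3.715 on the left and k₂ = √(2m(E − U₀))/ℏ = 1.049 on the right.
Continuity of ψ and ψ′ at the step yields the reflection amplitude r = (k₁ − k₂)/(k₁ + k₂) = 0.5597; thus R = |r|² = 0.3132, T = 0.6868.

T = 0.687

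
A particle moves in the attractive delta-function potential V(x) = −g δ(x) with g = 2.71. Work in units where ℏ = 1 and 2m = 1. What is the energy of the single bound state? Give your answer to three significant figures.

E = -1.84

The bound state is ψ(x) = √κ e^{−κ|x|}. The derivative jump ψ'(0⁺) − ψ'(0⁻) = −(2mg/ℏ²)ψ(0) fixes κ = mg/ℏ² = 1.355.
Then E = −ℏ²κ²/(2m) = −mg²/(2ℏ²) = -1.836.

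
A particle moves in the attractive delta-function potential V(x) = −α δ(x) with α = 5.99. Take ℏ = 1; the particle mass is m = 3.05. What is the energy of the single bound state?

E = -54.7

The bound state is ψ(x) = √κ e^{−κ|x|}. The derivative jump ψ'(0⁺) − ψ'(0⁻) = −(2mα/ℏ²)ψ(0) fixes κ = mα/ℏ² = 18.27.
Then E = −ℏ²κ²/(2m) = −mα²/(2ℏ²) = -54.72.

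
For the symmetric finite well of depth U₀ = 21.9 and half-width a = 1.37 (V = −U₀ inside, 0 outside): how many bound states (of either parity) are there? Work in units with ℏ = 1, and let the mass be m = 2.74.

The dimensionless depth is z₀ = a√(2mU₀)/ℏ = 1.37 × √(120.0) = 15.01.
A new bound state (alternating even/odd) appears each time z₀ passes a multiple of π/2, so N = ⌊2z₀/π⌋ + 1 = ⌊9.555⌋ + 1 = 10.

N = 10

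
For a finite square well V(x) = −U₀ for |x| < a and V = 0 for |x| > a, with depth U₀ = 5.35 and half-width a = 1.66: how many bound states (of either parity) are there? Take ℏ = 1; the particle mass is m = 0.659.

N = 3

The dimensionless depth is z₀ = a√(2mU₀)/ℏ = 1.66 × √(7.051) = 4.408.
The even/odd transcendental equations gain one root per π/2 in z₀, giving N = 1 + ⌊2z₀/π⌋ = 1 + ⌊2.806⌋ = 3.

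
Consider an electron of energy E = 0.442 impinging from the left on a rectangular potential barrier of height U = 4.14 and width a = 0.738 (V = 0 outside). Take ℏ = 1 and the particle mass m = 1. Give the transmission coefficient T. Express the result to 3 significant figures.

Since E < U the interior solution is evanescent with decay constant κ = √(2m(U − E))/ℏ = 2.720.
κa = 2.007, sinh(κa) = 3.653.
The exact tunnelling result is T⁻¹ = 1 + U² sinh²(κa) / [4E(U − E)] = 35.99, so T = 0.0278.

T = 0.0278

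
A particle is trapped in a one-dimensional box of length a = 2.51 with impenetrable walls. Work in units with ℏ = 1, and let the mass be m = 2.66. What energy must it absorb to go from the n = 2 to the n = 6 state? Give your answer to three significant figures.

E_n = n²π²ℏ²/(2ma²), so ΔE = (6² − 2²) π²ℏ²/(2ma²).
ΔE = 32 × π² / (2 × 2.66 × 2.51²) = 9.423.

ΔE = 9.42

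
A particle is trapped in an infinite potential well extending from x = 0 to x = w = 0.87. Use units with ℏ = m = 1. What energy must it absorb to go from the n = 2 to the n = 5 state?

ΔE = 137

E_n = n²π²ℏ²/(2mw²), so ΔE = (5² − 2²) π²ℏ²/(2mw²).
ΔE = 21 × π² / (2 × 1 × 0.87²) = 136.9.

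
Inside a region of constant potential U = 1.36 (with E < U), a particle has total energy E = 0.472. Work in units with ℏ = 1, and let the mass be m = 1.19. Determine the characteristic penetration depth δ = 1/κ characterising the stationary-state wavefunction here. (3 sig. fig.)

δ = 0.688

Since E < U the TISE in this region is ψ'' = κ²ψ with κ = √(2m(U − E))/ℏ.
κ = √(2 × 1.19 × 0.888) = 1.454. The penetration depth is δ = 1/κ = 0.688.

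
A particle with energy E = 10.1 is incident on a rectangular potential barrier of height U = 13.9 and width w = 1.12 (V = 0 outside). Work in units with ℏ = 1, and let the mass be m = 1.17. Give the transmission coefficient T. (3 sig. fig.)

Since E < U the interior solution is evanescent with decay constant κ = √(2m(U − E))/ℏ = 2.982.
κw = 3.340, sinh(κw) = 14.09.
Matching ψ, ψ′ at both faces gives T = [1 + U² sinh²(κw) / (4E(U − E))]⁻¹ = 1/250.8 = 0.00399.

T = 0.00399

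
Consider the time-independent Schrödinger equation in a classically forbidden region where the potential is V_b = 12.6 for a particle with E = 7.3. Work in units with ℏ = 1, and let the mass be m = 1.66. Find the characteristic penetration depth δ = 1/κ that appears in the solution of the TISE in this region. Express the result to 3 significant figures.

Since E < V_b the TISE in this region is ψ'' = κ²ψ with κ = √(2m(V_b − E))/ℏ.
κ = √(2 × 1.66 × 5.3) = 4.195. The penetration depth is δ = 1/κ = 0.238.

δ = 0.238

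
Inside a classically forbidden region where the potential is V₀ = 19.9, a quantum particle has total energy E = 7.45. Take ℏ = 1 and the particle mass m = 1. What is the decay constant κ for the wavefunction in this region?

κ = 4.99

Since E < V₀ the TISE in this region is ψ'' = κ²ψ with κ = √(2m(V₀ − E))/ℏ.
κ = √(2 × 1 × 12.45) = 4.990.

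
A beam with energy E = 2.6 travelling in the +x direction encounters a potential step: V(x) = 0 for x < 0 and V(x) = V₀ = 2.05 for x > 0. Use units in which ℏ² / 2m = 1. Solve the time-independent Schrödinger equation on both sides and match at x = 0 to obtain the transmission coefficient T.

T = 0.863

On each side the TISE gives plane waves with k = √(2m(E − V))/ℏ: k₁ = √(2·½·2.6) = 1.612, k₂ = √(2·½·0.55) = 0.7416.
Matching ψ and ψ′ at x = 0 gives r = (k₁ − k₂)/(k₁ + k₂), so R = r² = 0.1368 and T = 1 − R = 0.8632.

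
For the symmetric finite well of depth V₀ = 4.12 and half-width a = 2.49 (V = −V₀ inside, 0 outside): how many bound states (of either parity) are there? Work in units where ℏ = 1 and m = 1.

The dimensionless depth is z₀ = a√(2mV₀)/ℏ = 2.49 × √(8.240) = 7.148.
A new bound state (alternating even/odd) appears each time z₀ passes a multiple of π/2, so N = ⌊2z₀/π⌋ + 1 = ⌊4.550⌋ + 1 = 5.

N = 5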